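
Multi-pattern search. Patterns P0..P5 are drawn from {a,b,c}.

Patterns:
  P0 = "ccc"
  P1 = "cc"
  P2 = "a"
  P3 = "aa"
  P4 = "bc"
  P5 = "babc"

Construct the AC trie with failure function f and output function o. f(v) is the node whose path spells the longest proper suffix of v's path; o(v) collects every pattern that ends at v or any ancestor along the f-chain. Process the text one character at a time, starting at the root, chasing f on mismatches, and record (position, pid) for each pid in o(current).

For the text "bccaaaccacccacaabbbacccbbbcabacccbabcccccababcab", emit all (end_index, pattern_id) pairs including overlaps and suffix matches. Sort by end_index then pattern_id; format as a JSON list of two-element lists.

Build automaton:
Trie nodes:
  0='ε' goto a→4 b→6 c→1
  1='c' goto c→2
  2='cc' goto c→3  ←P1
  3='ccc' goto ·  ←P0
  4='a' goto a→5  ←P2
  5='aa' goto ·  ←P3
  6='b' goto a→8 c→7
  7='bc' goto ·  ←P4
  8='ba' goto b→9
  9='bab' goto c→10
  10='babc' goto ·  ←P5

Failure links (BFS by depth):
  n1('c'): parent n0 fail=0; on 'c' 0 → fail=0;  out ∅∪∅=∅
  n4('a'): parent n0 fail=0; on 'a' 0 → fail=0;  out {2}∪∅={2}
  n6('b'): parent n0 fail=0; on 'b' 0 → fail=0;  out ∅∪∅=∅
  n2('cc'): parent n1 fail=0; on 'c' 0 → fail=1;  out {1}∪∅={1}
  n5('aa'): parent n4 fail=0; on 'a' 0 → fail=4;  out {3}∪{2}={2,3}
  n7('bc'): parent n6 fail=0; on 'c' 0 → fail=1;  out {4}∪∅={4}
  n8('ba'): parent n6 fail=0; on 'a' 0 → fail=4;  out ∅∪{2}={2}
  n3('ccc'): parent n2 fail=1; on 'c' 1 → fail=2;  out {0}∪{1}={0,1}
  n9('bab'): parent n8 fail=4; on 'b' 4→0 → fail=6;  out ∅∪∅=∅
  n10('babc'): parent n9 fail=6; on 'c' 6 → fail=7;  out {5}∪{4}={4,5}

Run:
i=0 'b': node 0→6
i=1 'c': node 6→7  → match P4@[0:1]
i=2 'c': node 7→2 (fail-walked)  → match P1@[1:2]
i=3 'a': node 2→4 (fail-walked)  → match P2@[3:3]
i=4 'a': node 4→5  → match P2@[4:4],P3@[3:4]
i=5 'a': node 5→5 (fail-walked)  → match P2@[5:5],P3@[4:5]
i=6 'c': node 5→1 (fail-walked)
i=7 'c': node 1→2  → match P1@[6:7]
i=8 'a': node 2→4 (fail-walked)  → match P2@[8:8]
i=9 'c': node 4→1 (fail-walked)
i=10 'c': node 1→2  → match P1@[9:10]
i=11 'c': node 2→3  → match P0@[9:11],P1@[10:11]
i=12 'a': node 3→4 (fail-walked)  → match P2@[12:12]
i=13 'c': node 4→1 (fail-walked)
i=14 'a': node 1→4 (fail-walked)  → match P2@[14:14]
i=15 'a': node 4→5  → match P2@[15:15],P3@[14:15]
i=16 'b': node 5→6 (fail-walked)
i=17 'b': node 6→6 (fail-walked)
i=18 'b': node 6→6 (fail-walked)
i=19 'a': node 6→8  → match P2@[19:19]
i=20 'c': node 8→1 (fail-walked)
i=21 'c': node 1→2  → match P1@[20:21]
i=22 'c': node 2→3  → match P0@[20:22],P1@[21:22]
i=23 'b': node 3→6 (fail-walked)
i=24 'b': node 6→6 (fail-walked)
i=25 'b': node 6→6 (fail-walked)
i=26 'c': node 6→7  → match P4@[25:26]
i=27 'a': node 7→4 (fail-walked)  → match P2@[27:27]
i=28 'b': node 4→6 (fail-walked)
i=29 'a': node 6→8  → match P2@[29:29]
i=30 'c': node 8→1 (fail-walked)
i=31 'c': node 1→2  → match P1@[30:31]
i=32 'c': node 2→3  → match P0@[30:32],P1@[31:32]
i=33 'b': node 3→6 (fail-walked)
i=34 'a': node 6→8  → match P2@[34:34]
i=35 'b': node 8→9
i=36 'c': node 9→10  → match P4@[35:36],P5@[33:36]
i=37 'c': node 10→2 (fail-walked)  → match P1@[36:37]
i=38 'c': node 2→3  → match P0@[36:38],P1@[37:38]
i=39 'c': node 3→3 (fail-walked)  → match P0@[37:39],P1@[38:39]
i=40 'c': node 3→3 (fail-walked)  → match P0@[38:40],P1@[39:40]
i=41 'a': node 3→4 (fail-walked)  → match P2@[41:41]
i=42 'b': node 4→6 (fail-walked)
i=43 'a': node 6→8  → match P2@[43:43]
i=44 'b': node 8→9
i=45 'c': node 9→10  → match P4@[44:45],P5@[42:45]
i=46 'a': node 10→4 (fail-walked)  → match P2@[46:46]
i=47 'b': node 4→6 (fail-walked)

All matches (sorted): [[1,4],[2,1],[3,2],[4,2],[4,3],[5,2],[5,3],[7,1],[8,2],[10,1],[11,0],[11,1],[12,2],[14,2],[15,2],[15,3],[19,2],[21,1],[22,0],[22,1],[26,4],[27,2],[29,2],[31,1],[32,0],[32,1],[34,2],[36,4],[36,5],[37,1],[38,0],[38,1],[39,0],[39,1],[40,0],[40,1],[41,2],[43,2],[45,4],[45,5],[46,2]]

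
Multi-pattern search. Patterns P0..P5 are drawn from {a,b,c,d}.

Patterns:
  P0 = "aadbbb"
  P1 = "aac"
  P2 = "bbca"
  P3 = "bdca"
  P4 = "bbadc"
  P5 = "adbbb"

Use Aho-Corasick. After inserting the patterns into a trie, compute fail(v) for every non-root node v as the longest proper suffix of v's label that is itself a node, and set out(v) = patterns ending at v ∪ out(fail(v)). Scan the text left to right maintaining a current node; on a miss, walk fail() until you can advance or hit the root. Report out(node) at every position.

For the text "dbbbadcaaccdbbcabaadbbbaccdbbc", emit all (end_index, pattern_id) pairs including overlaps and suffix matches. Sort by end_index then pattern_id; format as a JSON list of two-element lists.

Build automaton:
Trie (insert patterns):
  n0 'ε': a→1 b→8
  n1 'a': a→2 d→18
  n2 'aa': c→7 d→3
  n3 'aad': b→4
  n4 'aadb': b→5
  n5 'aadbb': b→6
  n6 'aadbbb': ·  [P0 ends]
  n7 'aac': ·  [P1 ends]
  n8 'b': b→9 d→12
  n9 'bb': a→15 c→10
  n10 'bbc': a→11
  n11 'bbca': ·  [P2 ends]
  n12 'bd': c→13
  n13 'bdc': a→14
  n14 'bdca': ·  [P3 ends]
  n15 'bba': d→16
  n16 'bbad': c→17
  n17 'bbadc': ·  [P4 ends]
  n18 'ad': b→19
  n19 'adb': b→20
  n20 'adbb': b→21
  n21 'adbbb': ·  [P5 ends]

Failure links (BFS by depth):
  n1('a'): parent n0 fail=0; on 'a' 0 → fail=0;  out ∅∪∅=∅
  n8('b'): parent n0 fail=0; on 'b' 0 → fail=0;  out ∅∪∅=∅
  n2('aa'): parent n1 fail=0; on 'a' 0 → fail=1;  out ∅∪∅=∅
  n9('bb'): parent n8 fail=0; on 'b' 0 → fail=8;  out ∅∪∅=∅
  n12('bd'): parent n8 fail=0; on 'd' 0 → fail=0;  out ∅∪∅=∅
  n18('ad'): parent n1 fail=0; on 'd' 0 → fail=0;  out ∅∪∅=∅
  n3('aad'): parent n2 fail=1; on 'd' 1 → fail=18;  out ∅∪∅=∅
  n7('aac'): parent n2 fail=1; on 'c' 1→0 → fail=0;  out {1}∪∅={1}
  n10('bbc'): parent n9 fail=8; on 'c' 8→0 → fail=0;  out ∅∪∅=∅
  n13('bdc'): parent n12 fail=0; on 'c' 0 → fail=0;  out ∅∪∅=∅
  n15('bba'): parent n9 fail=8; on 'a' 8→0 → fail=1;  out ∅∪∅=∅
  n19('adb'): parent n18 fail=0; on 'b' 0 → fail=8;  out ∅∪∅=∅
  n4('aadb'): parent n3 fail=18; on 'b' 18 → fail=19;  out ∅∪∅=∅
  n11('bbca'): parent n10 fail=0; on 'a' 0 → fail=1;  out {2}∪∅={2}
  n14('bdca'): parent n13 fail=0; on 'a' 0 → fail=1;  out {3}∪∅={3}
  n16('bbad'): parent n15 fail=1; on 'd' 1 → fail=18;  out ∅∪∅=∅
  n20('adbb'): parent n19 fail=8; on 'b' 8 → fail=9;  out ∅∪∅=∅
  n5('aadbb'): parent n4 fail=19; on 'b' 19 → fail=20;  out ∅∪∅=∅
  n17('bbadc'): parent n16 fail=18; on 'c' 18→0 → fail=0;  out {4}∪∅={4}
  n21('adbbb'): parent n20 fail=9; on 'b' 9→8 → fail=9;  out {5}∪∅={5}
  n6('aadbbb'): parent n5 fail=20; on 'b' 20 → fail=21;  out {0}∪{5}={0,5}

Run:
i=0 'd': node 0→0
i=1 'b': node 0→8
i=2 'b': node 8→9
i=3 'b': node 9→9 (fail-walked)
i=4 'a': node 9→15
i=5 'd': node 15→16
i=6 'c': node 16→17  → match P4@[2:6]
i=7 'a': node 17→1 (fail-walked)
i=8 'a': node 1→2
i=9 'c': node 2→7  → match P1@[7:9]
i=10 'c': node 7→0 (fail-walked)
i=11 'd': node 0→0
i=12 'b': node 0→8
i=13 'b': node 8→9
i=14 'c': node 9→10
i=15 'a': node 10→11  → match P2@[12:15]
i=16 'b': node 11→8 (fail-walked)
i=17 'a': node 8→1 (fail-walked)
i=18 'a': node 1→2
i=19 'd': node 2→3
i=20 'b': node 3→4
i=21 'b': node 4→5
i=22 'b': node 5→6  → match P0@[17:22],P5@[18:22]
i=23 'a': node 6→15 (fail-walked)
i=24 'c': node 15→0 (fail-walked)
i=25 'c': node 0→0
i=26 'd': node 0→0
i=27 'b': node 0→8
i=28 'b': node 8→9
i=29 'c': node 9→10

All matches (sorted): [[6,4],[9,1],[15,2],[22,0],[22,5]]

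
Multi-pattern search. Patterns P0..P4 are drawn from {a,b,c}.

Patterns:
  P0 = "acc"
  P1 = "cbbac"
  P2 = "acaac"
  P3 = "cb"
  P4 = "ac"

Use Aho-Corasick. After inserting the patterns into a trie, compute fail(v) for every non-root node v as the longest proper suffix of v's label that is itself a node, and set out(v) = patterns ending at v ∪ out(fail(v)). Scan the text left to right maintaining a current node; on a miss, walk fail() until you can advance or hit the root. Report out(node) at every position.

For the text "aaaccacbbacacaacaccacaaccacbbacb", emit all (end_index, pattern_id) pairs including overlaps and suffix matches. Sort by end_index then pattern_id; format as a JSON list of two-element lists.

Build automaton:
Trie (insert patterns):
  0='ε' goto a→1 c→4
  1='a' goto c→2
  2='ac' goto a→9 c→3  ←P4
  3='acc' goto ·  ←P0
  4='c' goto b→5
  5='cb' goto b→6  ←P3
  6='cbb' goto a→7
  7='cbba' goto c→8
  8='cbbac' goto ·  ←P1
  9='aca' goto a→10
  10='acaa' goto c→11
  11='acaac' goto ·  ←P2

BFS fail/out derivation:
  fail(1) 'a': from fail(0)=0 chase 'a': 0 ⇒ 0;  out=∅∪out(0)=∅
  fail(4) 'c': from fail(0)=0 chase 'c': 0 ⇒ 0;  out=∅∪out(0)=∅
  fail(2) 'ac': from fail(1)=0 chase 'c': 0 ⇒ 4;  out={4}∪out(4)={4}
  fail(5) 'cb': from fail(4)=0 chase 'b': 0 ⇒ 0;  out={3}∪out(0)={3}
  fail(3) 'acc': from fail(2)=4 chase 'c': 4→0 ⇒ 4;  out={0}∪out(4)={0}
  fail(6) 'cbb': from fail(5)=0 chase 'b': 0 ⇒ 0;  out=∅∪out(0)=∅
  fail(9) 'aca': from fail(2)=4 chase 'a': 4→0 ⇒ 1;  out=∅∪out(1)=∅
  fail(7) 'cbba': from fail(6)=0 chase 'a': 0 ⇒ 1;  out=∅∪out(1)=∅
  fail(10) 'acaa': from fail(9)=1 chase 'a': 1→0 ⇒ 1;  out=∅∪out(1)=∅
  fail(8) 'cbbac': from fail(7)=1 chase 'c': 1 ⇒ 2;  out={1}∪out(2)={1,4}
  fail(11) 'acaac': from fail(10)=1 chase 'c': 1 ⇒ 2;  out={2}∪out(2)={2,4}

Text stream:
i=0 'a': node 0→1
i=1 'a': node 1→1 ·f
i=2 'a': node 1→1 ·f
i=3 'c': node 1→2  emit P4@[2:3]
i=4 'c': node 2→3  emit P0@[2:4]
i=5 'a': node 3→1 ·f
i=6 'c': node 1→2  emit P4@[5:6]
i=7 'b': node 2→5 ·f  emit P3@[6:7]
i=8 'b': node 5→6
i=9 'a': node 6→7
i=10 'c': node 7→8  emit P1@[6:10],P4@[9:10]
i=11 'a': node 8→9 ·f
i=12 'c': node 9→2 ·f  emit P4@[11:12]
i=13 'a': node 2→9
i=14 'a': node 9→10
i=15 'c': node 10→11  emit P2@[11:15],P4@[14:15]
i=16 'a': node 11→9 ·f
i=17 'c': node 9→2 ·f  emit P4@[16:17]
i=18 'c': node 2→3  emit P0@[16:18]
i=19 'a': node 3→1 ·f
i=20 'c': node 1→2  emit P4@[19:20]
i=21 'a': node 2→9
i=22 'a': node 9→10
i=23 'c': node 10→11  emit P2@[19:23],P4@[22:23]
i=24 'c': node 11→3 ·f  emit P0@[22:24]
i=25 'a': node 3→1 ·f
i=26 'c': node 1→2  emit P4@[25:26]
i=27 'b': node 2→5 ·f  emit P3@[26:27]
i=28 'b': node 5→6
i=29 'a': node 6→7
i=30 'c': node 7→8  emit P1@[26:30],P4@[29:30]
i=31 'b': node 8→5 ·f  emit P3@[30:31]

All matches (sorted): [[3,4],[4,0],[6,4],[7,3],[10,1],[10,4],[12,4],[15,2],[15,4],[17,4],[18,0],[20,4],[23,2],[23,4],[24,0],[26,4],[27,3],[30,1],[30,4],[31,3]]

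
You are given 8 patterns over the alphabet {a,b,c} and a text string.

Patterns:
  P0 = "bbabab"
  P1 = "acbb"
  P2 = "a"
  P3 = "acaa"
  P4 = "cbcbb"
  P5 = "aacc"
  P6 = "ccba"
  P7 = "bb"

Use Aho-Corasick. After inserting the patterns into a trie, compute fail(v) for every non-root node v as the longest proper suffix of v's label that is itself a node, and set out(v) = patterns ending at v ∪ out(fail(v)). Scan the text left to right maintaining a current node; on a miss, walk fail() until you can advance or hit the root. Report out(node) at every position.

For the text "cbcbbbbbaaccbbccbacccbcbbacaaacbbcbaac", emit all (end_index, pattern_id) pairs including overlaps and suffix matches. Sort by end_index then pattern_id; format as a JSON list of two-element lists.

Build:
Trie nodes:
  n0 'ε': a→7 b→1 c→13
  n1 'b': b→2
  n2 'bb': a→3  ←P7
  n3 'bba': b→4
  n4 'bbab': a→5
  n5 'bbaba': b→6
  n6 'bbabab': ·  ←P0
  n7 'a': a→18 c→8  ←P2
  n8 'ac': a→11 b→9
  n9 'acb': b→10
  n10 'acbb': ·  ←P1
  n11 'aca': a→12
  n12 'acaa': ·  ←P3
  n13 'c': b→14 c→21
  n14 'cb': c→15
  n15 'cbc': b→16
  n16 'cbcb': b→17
  n17 'cbcbb': ·  ←P4
  n18 'aa': c→19
  n19 'aac': c→20
  n20 'aacc': ·  ←P5
  n21 'cc': b→22
  n22 'ccb': a→23
  n23 'ccba': ·  ←P6

BFS fail/out derivation:
  n1('b'): parent n0 fail=0; on 'b' 0 → fail=0;  out ∅∪∅=∅
  n7('a'): parent n0 fail=0; on 'a' 0 → fail=0;  out {2}∪∅={2}
  n13('c'): parent n0 fail=0; on 'c' 0 → fail=0;  out ∅∪∅=∅
  n2('bb'): parent n1 fail=0; on 'b' 0 → fail=1;  out {7}∪∅={7}
  n8('ac'): parent n7 fail=0; on 'c' 0 → fail=13;  out ∅∪∅=∅
  n14('cb'): parent n13 fail=0; on 'b' 0 → fail=1;  out ∅∪∅=∅
  n18('aa'): parent n7 fail=0; on 'a' 0 → fail=7;  out ∅∪{2}={2}
  n21('cc'): parent n13 fail=0; on 'c' 0 → fail=13;  out ∅∪∅=∅
  n3('bba'): parent n2 fail=1; on 'a' 1→0 → fail=7;  out ∅∪{2}={2}
  n9('acb'): parent n8 fail=13; on 'b' 13 → fail=14;  out ∅∪∅=∅
  n11('aca'): parent n8 fail=13; on 'a' 13→0 → fail=7;  out ∅∪{2}={2}
  n15('cbc'): parent n14 fail=1; on 'c' 1→0 → fail=13;  out ∅∪∅=∅
  n19('aac'): parent n18 fail=7; on 'c' 7 → fail=8;  out ∅∪∅=∅
  n22('ccb'): parent n21 fail=13; on 'b' 13 → fail=14;  out ∅∪∅=∅
  n4('bbab'): parent n3 fail=7; on 'b' 7→0 → fail=1;  out ∅∪∅=∅
  n10('acbb'): parent n9 fail=14; on 'b' 14→1 → fail=2;  out {1}∪{7}={1,7}
  n12('acaa'): parent n11 fail=7; on 'a' 7 → fail=18;  out {3}∪{2}={2,3}
  n16('cbcb'): parent n15 fail=13; on 'b' 13 → fail=14;  out ∅∪∅=∅
  n20('aacc'): parent n19 fail=8; on 'c' 8→13 → fail=21;  out {5}∪∅={5}
  n23('ccba'): parent n22 fail=14; on 'a' 14→1→0 → fail=7;  out {6}∪{2}={2,6}
  n5('bbaba'): parent n4 fail=1; on 'a' 1→0 → fail=7;  out ∅∪{2}={2}
  n17('cbcbb'): parent n16 fail=14; on 'b' 14→1 → fail=2;  out {4}∪{7}={4,7}
  n6('bbabab'): parent n5 fail=7; on 'b' 7→0 → fail=1;  out {0}∪∅={0}

Scan:
pos 0 'c': at 13
pos 1 'b': at 14
pos 2 'c': at 15
pos 3 'b': at 16
pos 4 'b': at 17  → match P4@[0:4],P7@[3:4]
pos 5 'b': at 2 (via fail)  → match P7@[4:5]
pos 6 'b': at 2 (via fail)  → match P7@[5:6]
pos 7 'b': at 2 (via fail)  → match P7@[6:7]
pos 8 'a': at 3  → match P2@[8:8]
pos 9 'a': at 18 (via fail)  → match P2@[9:9]
pos 10 'c': at 19
pos 11 'c': at 20  → match P5@[8:11]
pos 12 'b': at 22 (via fail)
pos 13 'b': at 2 (via fail)  → match P7@[12:13]
pos 14 'c': at 13 (via fail)
pos 15 'c': at 21
pos 16 'b': at 22
pos 17 'a': at 23  → match P2@[17:17],P6@[14:17]
pos 18 'c': at 8 (via fail)
pos 19 'c': at 21 (via fail)
pos 20 'c': at 21 (via fail)
pos 21 'b': at 22
pos 22 'c': at 15 (via fail)
pos 23 'b': at 16
pos 24 'b': at 17  → match P4@[20:24],P7@[23:24]
pos 25 'a': at 3 (via fail)  → match P2@[25:25]
pos 26 'c': at 8 (via fail)
pos 27 'a': at 11  → match P2@[27:27]
pos 28 'a': at 12  → match P2@[28:28],P3@[25:28]
pos 29 'a': at 18 (via fail)  → match P2@[29:29]
pos 30 'c': at 19
pos 31 'b': at 9 (via fail)
pos 32 'b': at 10  → match P1@[29:32],P7@[31:32]
pos 33 'c': at 13 (via fail)
pos 34 'b': at 14
pos 35 'a': at 7 (via fail)  → match P2@[35:35]
pos 36 'a': at 18  → match P2@[36:36]
pos 37 'c': at 19

Matches: [[4,4],[4,7],[5,7],[6,7],[7,7],[8,2],[9,2],[11,5],[13,7],[17,2],[17,6],[24,4],[24,7],[25,2],[27,2],[28,2],[28,3],[29,2],[32,1],[32,7],[35,2],[36,2]]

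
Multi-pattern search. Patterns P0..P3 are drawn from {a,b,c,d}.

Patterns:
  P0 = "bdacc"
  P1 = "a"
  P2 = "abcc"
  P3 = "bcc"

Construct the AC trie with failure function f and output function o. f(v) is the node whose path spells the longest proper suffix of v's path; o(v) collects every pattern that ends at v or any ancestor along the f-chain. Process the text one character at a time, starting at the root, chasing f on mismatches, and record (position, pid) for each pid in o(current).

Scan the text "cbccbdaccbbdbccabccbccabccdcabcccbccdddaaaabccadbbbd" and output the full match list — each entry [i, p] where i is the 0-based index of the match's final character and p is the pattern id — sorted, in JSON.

Build automaton:
Trie (insert patterns):
  0='ε' goto a→6 b→1
  1='b' goto c→10 d→2
  2='bd' goto a→3
  3='bda' goto c→4
  4='bdac' goto c→5
  5='bdacc' goto ·  [P0 ends]
  6='a' goto b→7  [P1 ends]
  7='ab' goto c→8
  8='abc' goto c→9
  9='abcc' goto ·  [P2 ends]
  10='bc' goto c→11
  11='bcc' goto ·  [P3 ends]

BFS fail/out derivation:
  n1('b'): parent n0 fail=0; on 'b' 0 → fail=0;  out ∅∪∅=∅
  n6('a'): parent n0 fail=0; on 'a' 0 → fail=0;  out {1}∪∅={1}
  n2('bd'): parent n1 fail=0; on 'd' 0 → fail=0;  out ∅∪∅=∅
  n7('ab'): parent n6 fail=0; on 'b' 0 → fail=1;  out ∅∪∅=∅
  n10('bc'): parent n1 fail=0; on 'c' 0 → fail=0;  out ∅∪∅=∅
  n3('bda'): parent n2 fail=0; on 'a' 0 → fail=6;  out ∅∪{1}={1}
  n8('abc'): parent n7 fail=1; on 'c' 1 → fail=10;  out ∅∪∅=∅
  n11('bcc'): parent n10 fail=0; on 'c' 0 → fail=0;  out {3}∪∅={3}
  n4('bdac'): parent n3 fail=6; on 'c' 6→0 → fail=0;  out ∅∪∅=∅
  n9('abcc'): parent n8 fail=10; on 'c' 10 → fail=11;  out {2}∪{3}={2,3}
  n5('bdacc'): parent n4 fail=0; on 'c' 0 → fail=0;  out {0}∪∅={0}

Text stream:
i=0 'c': node 0→0
i=1 'b': node 0→1
i=2 'c': node 1→10
i=3 'c': node 10→11  ** P3@[1:3]
i=4 'b': node 11→1 (fail-walked)
i=5 'd': node 1→2
i=6 'a': node 2→3  ** P1@[6:6]
i=7 'c': node 3→4
i=8 'c': node 4→5  ** P0@[4:8]
i=9 'b': node 5→1 (fail-walked)
i=10 'b': node 1→1 (fail-walked)
i=11 'd': node 1→2
i=12 'b': node 2→1 (fail-walked)
i=13 'c': node 1→10
i=14 'c': node 10→11  ** P3@[12:14]
i=15 'a': node 11→6 (fail-walked)  ** P1@[15:15]
i=16 'b': node 6→7
i=17 'c': node 7→8
i=18 'c': node 8→9  ** P2@[15:18],P3@[16:18]
i=19 'b': node 9→1 (fail-walked)
i=20 'c': node 1→10
i=21 'c': node 10→11  ** P3@[19:21]
i=22 'a': node 11→6 (fail-walked)  ** P1@[22:22]
i=23 'b': node 6→7
i=24 'c': node 7→8
i=25 'c': node 8→9  ** P2@[22:25],P3@[23:25]
i=26 'd': node 9→0 (fail-walked)
i=27 'c': node 0→0
i=28 'a': node 0→6  ** P1@[28:28]
i=29 'b': node 6→7
i=30 'c': node 7→8
i=31 'c': node 8→9  ** P2@[28:31],P3@[29:31]
i=32 'c': node 9→0 (fail-walked)
i=33 'b': node 0→1
i=34 'c': node 1→10
i=35 'c': node 10→11  ** P3@[33:35]
i=36 'd': node 11→0 (fail-walked)
i=37 'd': node 0→0
i=38 'd': node 0→0
i=39 'a': node 0→6  ** P1@[39:39]
i=40 'a': node 6→6 (fail-walked)  ** P1@[40:40]
i=41 'a': node 6→6 (fail-walked)  ** P1@[41:41]
i=42 'a': node 6→6 (fail-walked)  ** P1@[42:42]
i=43 'b': node 6→7
i=44 'c': node 7→8
i=45 'c': node 8→9  ** P2@[42:45],P3@[43:45]
i=46 'a': node 9→6 (fail-walked)  ** P1@[46:46]
i=47 'd': node 6→0 (fail-walked)
i=48 'b': node 0→1
i=49 'b': node 1→1 (fail-walked)
i=50 'b': node 1→1 (fail-walked)
i=51 'd': node 1→2

Matches: [[3,3],[6,1],[8,0],[14,3],[15,1],[18,2],[18,3],[21,3],[22,1],[25,2],[25,3],[28,1],[31,2],[31,3],[35,3],[39,1],[40,1],[41,1],[42,1],[45,2],[45,3],[46,1]]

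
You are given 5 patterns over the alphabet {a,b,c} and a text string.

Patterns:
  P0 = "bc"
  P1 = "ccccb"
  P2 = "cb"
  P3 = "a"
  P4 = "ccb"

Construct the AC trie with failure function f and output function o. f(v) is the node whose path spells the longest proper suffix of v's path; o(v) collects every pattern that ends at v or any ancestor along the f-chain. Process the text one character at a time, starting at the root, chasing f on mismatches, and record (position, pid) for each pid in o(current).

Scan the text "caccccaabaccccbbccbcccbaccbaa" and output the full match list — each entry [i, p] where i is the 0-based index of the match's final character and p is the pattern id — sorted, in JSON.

Construct AC machine:
Trie nodes:
  n0 'ε': a→9 b→1 c→3
  n1 'b': c→2
  n2 'bc': ·  ←P0
  n3 'c': b→8 c→4
  n4 'cc': b→10 c→5
  n5 'ccc': c→6
  n6 'cccc': b→7
  n7 'ccccb': ·  ←P1
  n8 'cb': ·  ←P2
  n9 'a': ·  ←P3
  n10 'ccb': ·  ←P4

Failure links (BFS by depth):
  fail(1) 'b': from fail(0)=0 chase 'b': 0 ⇒ 0;  out=∅∪out(0)=∅
  fail(3) 'c': from fail(0)=0 chase 'c': 0 ⇒ 0;  out=∅∪out(0)=∅
  fail(9) 'a': from fail(0)=0 chase 'a': 0 ⇒ 0;  out={3}∪out(0)={3}
  fail(2) 'bc': from fail(1)=0 chase 'c': 0 ⇒ 3;  out={0}∪out(3)={0}
  fail(4) 'cc': from fail(3)=0 chase 'c': 0 ⇒ 3;  out=∅∪out(3)=∅
  fail(8) 'cb': from fail(3)=0 chase 'b': 0 ⇒ 1;  out={2}∪out(1)={2}
  fail(5) 'ccc': from fail(4)=3 chase 'c': 3 ⇒ 4;  out=∅∪out(4)=∅
  fail(10) 'ccb': from fail(4)=3 chase 'b': 3 ⇒ 8;  out={4}∪out(8)={2,4}
  fail(6) 'cccc': from fail(5)=4 chase 'c': 4 ⇒ 5;  out=∅∪out(5)=∅
  fail(7) 'ccccb': from fail(6)=5 chase 'b': 5→4 ⇒ 10;  out={1}∪out(10)={1,2,4}

Run:
pos 0 'c': at 3
pos 1 'a': at 9 (via fail)  ** P3@[1:1]
pos 2 'c': at 3 (via fail)
pos 3 'c': at 4
pos 4 'c': at 5
pos 5 'c': at 6
pos 6 'a': at 9 (via fail)  ** P3@[6:6]
pos 7 'a': at 9 (via fail)  ** P3@[7:7]
pos 8 'b': at 1 (via fail)
pos 9 'a': at 9 (via fail)  ** P3@[9:9]
pos 10 'c': at 3 (via fail)
pos 11 'c': at 4
pos 12 'c': at 5
pos 13 'c': at 6
pos 14 'b': at 7  ** P1@[10:14],P2@[13:14],P4@[12:14]
pos 15 'b': at 1 (via fail)
pos 16 'c': at 2  ** P0@[15:16]
pos 17 'c': at 4 (via fail)
pos 18 'b': at 10  ** P2@[17:18],P4@[16:18]
pos 19 'c': at 2 (via fail)  ** P0@[18:19]
pos 20 'c': at 4 (via fail)
pos 21 'c': at 5
pos 22 'b': at 10 (via fail)  ** P2@[21:22],P4@[20:22]
pos 23 'a': at 9 (via fail)  ** P3@[23:23]
pos 24 'c': at 3 (via fail)
pos 25 'c': at 4
pos 26 'b': at 10  ** P2@[25:26],P4@[24:26]
pos 27 'a': at 9 (via fail)  ** P3@[27:27]
pos 28 'a': at 9 (via fail)  ** P3@[28:28]

Matches: [[1,3],[6,3],[7,3],[9,3],[14,1],[14,2],[14,4],[16,0],[18,2],[18,4],[19,0],[22,2],[22,4],[23,3],[26,2],[26,4],[27,3],[28,3]]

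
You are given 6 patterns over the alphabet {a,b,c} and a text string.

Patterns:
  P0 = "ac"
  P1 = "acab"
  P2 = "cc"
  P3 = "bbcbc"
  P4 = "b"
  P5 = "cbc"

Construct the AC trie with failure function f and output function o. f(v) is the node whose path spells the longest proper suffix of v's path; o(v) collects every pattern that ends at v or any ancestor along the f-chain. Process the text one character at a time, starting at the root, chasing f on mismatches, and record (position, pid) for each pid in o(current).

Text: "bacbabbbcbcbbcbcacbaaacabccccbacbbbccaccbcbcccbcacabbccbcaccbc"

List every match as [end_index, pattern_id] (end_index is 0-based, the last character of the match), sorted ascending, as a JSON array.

Build automaton:
Trie (insert patterns):
  0='ε' goto a→1 b→7 c→5
  1='a' goto c→2
  2='ac' goto a→3  [P0 ends]
  3='aca' goto b→4
  4='acab' goto ·  [P1 ends]
  5='c' goto b→12 c→6
  6='cc' goto ·  [P2 ends]
  7='b' goto b→8  [P4 ends]
  8='bb' goto c→9
  9='bbc' goto b→10
  10='bbcb' goto c→11
  11='bbcbc' goto ·  [P3 ends]
  12='cb' goto c→13
  13='cbc' goto ·  [P5 ends]

Failure links (BFS by depth):
  fail(1) 'a': from fail(0)=0 chase 'a': 0 ⇒ 0;  out=∅∪out(0)=∅
  fail(5) 'c': from fail(0)=0 chase 'c': 0 ⇒ 0;  out=∅∪out(0)=∅
  fail(7) 'b': from fail(0)=0 chase 'b': 0 ⇒ 0;  out={4}∪out(0)={4}
  fail(2) 'ac': from fail(1)=0 chase 'c': 0 ⇒ 5;  out={0}∪out(5)={0}
  fail(6) 'cc': from fail(5)=0 chase 'c': 0 ⇒ 5;  out={2}∪out(5)={2}
  fail(8) 'bb': from fail(7)=0 chase 'b': 0 ⇒ 7;  out=∅∪out(7)={4}
  fail(12) 'cb': from fail(5)=0 chase 'b': 0 ⇒ 7;  out=∅∪out(7)={4}
  fail(3) 'aca': from fail(2)=5 chase 'a': 5→0 ⇒ 1;  out=∅∪out(1)=∅
  fail(9) 'bbc': from fail(8)=7 chase 'c': 7→0 ⇒ 5;  out=∅∪out(5)=∅
  fail(13) 'cbc': from fail(12)=7 chase 'c': 7→0 ⇒ 5;  out={5}∪out(5)={5}
  fail(4) 'acab': from fail(3)=1 chase 'b': 1→0 ⇒ 7;  out={1}∪out(7)={1,4}
  fail(10) 'bbcb': from fail(9)=5 chase 'b': 5 ⇒ 12;  out=∅∪out(12)={4}
  fail(11) 'bbcbc': from fail(10)=12 chase 'c': 12 ⇒ 13;  out={3}∪out(13)={3,5}

Text stream:
pos 0 'b': at 7  emit P4@[0:0]
pos 1 'a': at 1 (fail-walked)
pos 2 'c': at 2  emit P0@[1:2]
pos 3 'b': at 12 (fail-walked)  emit P4@[3:3]
pos 4 'a': at 1 (fail-walked)
pos 5 'b': at 7 (fail-walked)  emit P4@[5:5]
pos 6 'b': at 8  emit P4@[6:6]
pos 7 'b': at 8 (fail-walked)  emit P4@[7:7]
pos 8 'c': at 9
pos 9 'b': at 10  emit P4@[9:9]
pos 10 'c': at 11  emit P3@[6:10],P5@[8:10]
pos 11 'b': at 12 (fail-walked)  emit P4@[11:11]
pos 12 'b': at 8 (fail-walked)  emit P4@[12:12]
pos 13 'c': at 9
pos 14 'b': at 10  emit P4@[14:14]
pos 15 'c': at 11  emit P3@[11:15],P5@[13:15]
pos 16 'a': at 1 (fail-walked)
pos 17 'c': at 2  emit P0@[16:17]
pos 18 'b': at 12 (fail-walked)  emit P4@[18:18]
pos 19 'a': at 1 (fail-walked)
pos 20 'a': at 1 (fail-walked)
pos 21 'a': at 1 (fail-walked)
pos 22 'c': at 2  emit P0@[21:22]
pos 23 'a': at 3
pos 24 'b': at 4  emit P1@[21:24],P4@[24:24]
pos 25 'c': at 5 (fail-walked)
pos 26 'c': at 6  emit P2@[25:26]
pos 27 'c': at 6 (fail-walked)  emit P2@[26:27]
pos 28 'c': at 6 (fail-walked)  emit P2@[27:28]
pos 29 'b': at 12 (fail-walked)  emit P4@[29:29]
pos 30 'a': at 1 (fail-walked)
pos 31 'c': at 2  emit P0@[30:31]
pos 32 'b': at 12 (fail-walked)  emit P4@[32:32]
pos 33 'b': at 8 (fail-walked)  emit P4@[33:33]
pos 34 'b': at 8 (fail-walked)  emit P4@[34:34]
pos 35 'c': at 9
pos 36 'c': at 6 (fail-walked)  emit P2@[35:36]
pos 37 'a': at 1 (fail-walked)
pos 38 'c': at 2  emit P0@[37:38]
pos 39 'c': at 6 (fail-walked)  emit P2@[38:39]
pos 40 'b': at 12 (fail-walked)  emit P4@[40:40]
pos 41 'c': at 13  emit P5@[39:41]
pos 42 'b': at 12 (fail-walked)  emit P4@[42:42]
pos 43 'c': at 13  emit P5@[41:43]
pos 44 'c': at 6 (fail-walked)  emit P2@[43:44]
pos 45 'c': at 6 (fail-walked)  emit P2@[44:45]
pos 46 'b': at 12 (fail-walked)  emit P4@[46:46]
pos 47 'c': at 13  emit P5@[45:47]
pos 48 'a': at 1 (fail-walked)
pos 49 'c': at 2  emit P0@[48:49]
pos 50 'a': at 3
pos 51 'b': at 4  emit P1@[48:51],P4@[51:51]
pos 52 'b': at 8 (fail-walked)  emit P4@[52:52]
pos 53 'c': at 9
pos 54 'c': at 6 (fail-walked)  emit P2@[53:54]
pos 55 'b': at 12 (fail-walked)  emit P4@[55:55]
pos 56 'c': at 13  emit P5@[54:56]
pos 57 'a': at 1 (fail-walked)
pos 58 'c': at 2  emit P0@[57:58]
pos 59 'c': at 6 (fail-walked)  emit P2@[58:59]
pos 60 'b': at 12 (fail-walked)  emit P4@[60:60]
pos 61 'c': at 13  emit P5@[59:61]

Matches: [[0,4],[2,0],[3,4],[5,4],[6,4],[7,4],[9,4],[10,3],[10,5],[11,4],[12,4],[14,4],[15,3],[15,5],[17,0],[18,4],[22,0],[24,1],[24,4],[26,2],[27,2],[28,2],[29,4],[31,0],[32,4],[33,4],[34,4],[36,2],[38,0],[39,2],[40,4],[41,5],[42,4],[43,5],[44,2],[45,2],[46,4],[47,5],[49,0],[51,1],[51,4],[52,4],[54,2],[55,4],[56,5],[58,0],[59,2],[60,4],[61,5]]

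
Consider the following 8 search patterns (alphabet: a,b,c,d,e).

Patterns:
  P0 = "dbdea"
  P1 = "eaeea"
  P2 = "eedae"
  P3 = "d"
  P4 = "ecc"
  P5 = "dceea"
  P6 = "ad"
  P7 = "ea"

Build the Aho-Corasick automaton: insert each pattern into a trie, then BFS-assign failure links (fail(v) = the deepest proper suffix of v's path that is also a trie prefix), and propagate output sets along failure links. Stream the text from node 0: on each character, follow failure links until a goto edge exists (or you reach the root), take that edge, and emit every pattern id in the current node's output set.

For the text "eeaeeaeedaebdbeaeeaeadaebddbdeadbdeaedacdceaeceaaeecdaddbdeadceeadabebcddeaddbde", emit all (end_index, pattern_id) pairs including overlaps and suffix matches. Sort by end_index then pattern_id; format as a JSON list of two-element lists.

Build:
Trie nodes:
  0='ε' goto a→21 d→1 e→6
  1='d' goto b→2 c→17  [P3 ends]
  2='db' goto d→3
  3='dbd' goto e→4
  4='dbde' goto a→5
  5='dbdea' goto ·  [P0 ends]
  6='e' goto a→7 c→15 e→11
  7='ea' goto e→8  [P7 ends]
  8='eae' goto e→9
  9='eaee' goto a→10
  10='eaeea' goto ·  [P1 ends]
  11='ee' goto d→12
  12='eed' goto a→13
  13='eeda' goto e→14
  14='eedae' goto ·  [P2 ends]
  15='ec' goto c→16
  16='ecc' goto ·  [P4 ends]
  17='dc' goto e→18
  18='dce' goto e→19
  19='dcee' goto a→20
  20='dceea' goto ·  [P5 ends]
  21='a' goto d→22
  22='ad' goto ·  [P6 ends]

Failure links (BFS by depth):
  fail(1) 'd': from fail(0)=0 chase 'd': 0 ⇒ 0;  out={3}∪out(0)={3}
  fail(6) 'e': from fail(0)=0 chase 'e': 0 ⇒ 0;  out=∅∪out(0)=∅
  fail(21) 'a': from fail(0)=0 chase 'a': 0 ⇒ 0;  out=∅∪out(0)=∅
  fail(2) 'db': from fail(1)=0 chase 'b': 0 ⇒ 0;  out=∅∪out(0)=∅
  fail(7) 'ea': from fail(6)=0 chase 'a': 0 ⇒ 21;  out={7}∪out(21)={7}
  fail(11) 'ee': from fail(6)=0 chase 'e': 0 ⇒ 6;  out=∅∪out(6)=∅
  fail(15) 'ec': from fail(6)=0 chase 'c': 0 ⇒ 0;  out=∅∪out(0)=∅
  fail(17) 'dc': from fail(1)=0 chase 'c': 0 ⇒ 0;  out=∅∪out(0)=∅
  fail(22) 'ad': from fail(21)=0 chase 'd': 0 ⇒ 1;  out={6}∪out(1)={3,6}
  fail(3) 'dbd': from fail(2)=0 chase 'd': 0 ⇒ 1;  out=∅∪out(1)={3}
  fail(8) 'eae': from fail(7)=21 chase 'e': 21→0 ⇒ 6;  out=∅∪out(6)=∅
  fail(12) 'eed': from fail(11)=6 chase 'd': 6→0 ⇒ 1;  out=∅∪out(1)={3}
  fail(16) 'ecc': from fail(15)=0 chase 'c': 0 ⇒ 0;  out={4}∪out(0)={4}
  fail(18) 'dce': from fail(17)=0 chase 'e': 0 ⇒ 6;  out=∅∪out(6)=∅
  fail(4) 'dbde': from fail(3)=1 chase 'e': 1→0 ⇒ 6;  out=∅∪out(6)=∅
  fail(9) 'eaee': from fail(8)=6 chase 'e': 6 ⇒ 11;  out=∅∪out(11)=∅
  fail(13) 'eeda': from fail(12)=1 chase 'a': 1→0 ⇒ 21;  out=∅∪out(21)=∅
  fail(19) 'dcee': from fail(18)=6 chase 'e': 6 ⇒ 11;  out=∅∪out(11)=∅
  fail(5) 'dbdea': from fail(4)=6 chase 'a': 6 ⇒ 7;  out={0}∪out(7)={0,7}
  fail(10) 'eaeea': from fail(9)=11 chase 'a': 11→6 ⇒ 7;  out={1}∪out(7)={1,7}
  fail(14) 'eedae': from fail(13)=21 chase 'e': 21→0 ⇒ 6;  out={2}∪out(6)={2}
  fail(20) 'dceea': from fail(19)=11 chase 'a': 11→6 ⇒ 7;  out={5}∪out(7)={5,7}

Scan:
pos 0 'e': at 6
pos 1 'e': at 11
pos 2 'a': at 7 ·f  ** P7@[1:2]
pos 3 'e': at 8
pos 4 'e': at 9
pos 5 'a': at 10  ** P1@[1:5],P7@[4:5]
pos 6 'e': at 8 ·f
pos 7 'e': at 9
pos 8 'd': at 12 ·f  ** P3@[8:8]
pos 9 'a': at 13
pos 10 'e': at 14  ** P2@[6:10]
pos 11 'b': at 0 ·f
pos 12 'd': at 1  ** P3@[12:12]
pos 13 'b': at 2
pos 14 'e': at 6 ·f
pos 15 'a': at 7  ** P7@[14:15]
pos 16 'e': at 8
pos 17 'e': at 9
pos 18 'a': at 10  ** P1@[14:18],P7@[17:18]
pos 19 'e': at 8 ·f
pos 20 'a': at 7 ·f  ** P7@[19:20]
pos 21 'd': at 22 ·f  ** P3@[21:21],P6@[20:21]
pos 22 'a': at 21 ·f
pos 23 'e': at 6 ·f
pos 24 'b': at 0 ·f
pos 25 'd': at 1  ** P3@[25:25]
pos 26 'd': at 1 ·f  ** P3@[26:26]
pos 27 'b': at 2
pos 28 'd': at 3  ** P3@[28:28]
pos 29 'e': at 4
pos 30 'a': at 5  ** P0@[26:30],P7@[29:30]
pos 31 'd': at 22 ·f  ** P3@[31:31],P6@[30:31]
pos 32 'b': at 2 ·f
pos 33 'd': at 3  ** P3@[33:33]
pos 34 'e': at 4
pos 35 'a': at 5  ** P0@[31:35],P7@[34:35]
pos 36 'e': at 8 ·f
pos 37 'd': at 1 ·f  ** P3@[37:37]
pos 38 'a': at 21 ·f
pos 39 'c': at 0 ·f
pos 40 'd': at 1  ** P3@[40:40]
pos 41 'c': at 17
pos 42 'e': at 18
pos 43 'a': at 7 ·f  ** P7@[42:43]
pos 44 'e': at 8
pos 45 'c': at 15 ·f
pos 46 'e': at 6 ·f
pos 47 'a': at 7  ** P7@[46:47]
pos 48 'a': at 21 ·f
pos 49 'e': at 6 ·f
pos 50 'e': at 11
pos 51 'c': at 15 ·f
pos 52 'd': at 1 ·f  ** P3@[52:52]
pos 53 'a': at 21 ·f
pos 54 'd': at 22  ** P3@[54:54],P6@[53:54]
pos 55 'd': at 1 ·f  ** P3@[55:55]
pos 56 'b': at 2
pos 57 'd': at 3  ** P3@[57:57]
pos 58 'e': at 4
pos 59 'a': at 5  ** P0@[55:59],P7@[58:59]
pos 60 'd': at 22 ·f  ** P3@[60:60],P6@[59:60]
pos 61 'c': at 17 ·f
pos 62 'e': at 18
pos 63 'e': at 19
pos 64 'a': at 20  ** P5@[60:64],P7@[63:64]
pos 65 'd': at 22 ·f  ** P3@[65:65],P6@[64:65]
pos 66 'a': at 21 ·f
pos 67 'b': at 0 ·f
pos 68 'e': at 6
pos 69 'b': at 0 ·f
pos 70 'c': at 0
pos 71 'd': at 1  ** P3@[71:71]
pos 72 'd': at 1 ·f  ** P3@[72:72]
pos 73 'e': at 6 ·f
pos 74 'a': at 7  ** P7@[73:74]
pos 75 'd': at 22 ·f  ** P3@[75:75],P6@[74:75]
pos 76 'd': at 1 ·f  ** P3@[76:76]
pos 77 'b': at 2
pos 78 'd': at 3  ** P3@[78:78]
pos 79 'e': at 4

All matches (sorted): [[2,7],[5,1],[5,7],[8,3],[10,2],[12,3],[15,7],[18,1],[18,7],[20,7],[21,3],[21,6],[25,3],[26,3],[28,3],[30,0],[30,7],[31,3],[31,6],[33,3],[35,0],[35,7],[37,3],[40,3],[43,7],[47,7],[52,3],[54,3],[54,6],[55,3],[57,3],[59,0],[59,7],[60,3],[60,6],[64,5],[64,7],[65,3],[65,6],[71,3],[72,3],[74,7],[75,3],[75,6],[76,3],[78,3]]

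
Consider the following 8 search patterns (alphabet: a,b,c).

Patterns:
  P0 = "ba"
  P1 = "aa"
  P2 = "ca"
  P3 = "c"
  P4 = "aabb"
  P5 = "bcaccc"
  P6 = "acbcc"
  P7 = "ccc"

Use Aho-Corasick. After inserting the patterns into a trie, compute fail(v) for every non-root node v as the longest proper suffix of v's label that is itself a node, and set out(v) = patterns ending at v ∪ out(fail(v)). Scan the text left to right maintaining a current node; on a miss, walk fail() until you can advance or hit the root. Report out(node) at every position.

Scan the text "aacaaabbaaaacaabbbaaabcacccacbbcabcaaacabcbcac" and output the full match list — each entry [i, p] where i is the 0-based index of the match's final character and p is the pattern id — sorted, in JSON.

Build automaton:
Trie nodes:
  0='ε' goto a→3 b→1 c→5
  1='b' goto a→2 c→9
  2='ba' goto ·  [P0 ends]
  3='a' goto a→4 c→14
  4='aa' goto b→7  [P1 ends]
  5='c' goto a→6 c→18  [P3 ends]
  6='ca' goto ·  [P2 ends]
  7='aab' goto b→8
  8='aabb' goto ·  [P4 ends]
  9='bc' goto a→10
  10='bca' goto c→11
  11='bcac' goto c→12
  12='bcacc' goto c→13
  13='bcaccc' goto ·  [P5 ends]
  14='ac' goto b→15
  15='acb' goto c→16
  16='acbc' goto c→17
  17='acbcc' goto ·  [P6 ends]
  18='cc' goto c→19
  19='ccc' goto ·  [P7 ends]

BFS fail/out derivation:
  n1('b'): parent n0 fail=0; on 'b' 0 → fail=0;  out ∅∪∅=∅
  n3('a'): parent n0 fail=0; on 'a' 0 → fail=0;  out ∅∪∅=∅
  n5('c'): parent n0 fail=0; on 'c' 0 → fail=0;  out {3}∪∅={3}
  n2('ba'): parent n1 fail=0; on 'a' 0 → fail=3;  out {0}∪∅={0}
  n4('aa'): parent n3 fail=0; on 'a' 0 → fail=3;  out {1}∪∅={1}
  n6('ca'): parent n5 fail=0; on 'a' 0 → fail=3;  out {2}∪∅={2}
  n9('bc'): parent n1 fail=0; on 'c' 0 → fail=5;  out ∅∪{3}={3}
  n14('ac'): parent n3 fail=0; on 'c' 0 → fail=5;  out ∅∪{3}={3}
  n18('cc'): parent n5 fail=0; on 'c' 0 → fail=5;  out ∅∪{3}={3}
  n7('aab'): parent n4 fail=3; on 'b' 3→0 → fail=1;  out ∅∪∅=∅
  n10('bca'): parent n9 fail=5; on 'a' 5 → fail=6;  out ∅∪{2}={2}
  n15('acb'): parent n14 fail=5; on 'b' 5→0 → fail=1;  out ∅∪∅=∅
  n19('ccc'): parent n18 fail=5; on 'c' 5 → fail=18;  out {7}∪{3}={3,7}
  n8('aabb'): parent n7 fail=1; on 'b' 1→0 → fail=1;  out {4}∪∅={4}
  n11('bcac'): parent n10 fail=6; on 'c' 6→3 → fail=14;  out ∅∪{3}={3}
  n16('acbc'): parent n15 fail=1; on 'c' 1 → fail=9;  out ∅∪{3}={3}
  n12('bcacc'): parent n11 fail=14; on 'c' 14→5 → fail=18;  out ∅∪{3}={3}
  n17('acbcc'): parent n16 fail=9; on 'c' 9→5 → fail=18;  out {6}∪{3}={3,6}
  n13('bcaccc'): parent n12 fail=18; on 'c' 18 → fail=19;  out {5}∪{3,7}={3,5,7}

Scan:
pos 0 'a': at 3
pos 1 'a': at 4  → match P1@[0:1]
pos 2 'c': at 14 ·f  → match P3@[2:2]
pos 3 'a': at 6 ·f  → match P2@[2:3]
pos 4 'a': at 4 ·f  → match P1@[3:4]
pos 5 'a': at 4 ·f  → match P1@[4:5]
pos 6 'b': at 7
pos 7 'b': at 8  → match P4@[4:7]
pos 8 'a': at 2 ·f  → match P0@[7:8]
pos 9 'a': at 4 ·f  → match P1@[8:9]
pos 10 'a': at 4 ·f  → match P1@[9:10]
pos 11 'a': at 4 ·f  → match P1@[10:11]
pos 12 'c': at 14 ·f  → match P3@[12:12]
pos 13 'a': at 6 ·f  → match P2@[12:13]
pos 14 'a': at 4 ·f  → match P1@[13:14]
pos 15 'b': at 7
pos 16 'b': at 8  → match P4@[13:16]
pos 17 'b': at 1 ·f
pos 18 'a': at 2  → match P0@[17:18]
pos 19 'a': at 4 ·f  → match P1@[18:19]
pos 20 'a': at 4 ·f  → match P1@[19:20]
pos 21 'b': at 7
pos 22 'c': at 9 ·f  → match P3@[22:22]
pos 23 'a': at 10  → match P2@[22:23]
pos 24 'c': at 11  → match P3@[24:24]
pos 25 'c': at 12  → match P3@[25:25]
pos 26 'c': at 13  → match P3@[26:26],P5@[21:26],P7@[24:26]
pos 27 'a': at 6 ·f  → match P2@[26:27]
pos 28 'c': at 14 ·f  → match P3@[28:28]
pos 29 'b': at 15
pos 30 'b': at 1 ·f
pos 31 'c': at 9  → match P3@[31:31]
pos 32 'a': at 10  → match P2@[31:32]
pos 33 'b': at 1 ·f
pos 34 'c': at 9  → match P3@[34:34]
pos 35 'a': at 10  → match P2@[34:35]
pos 36 'a': at 4 ·f  → match P1@[35:36]
pos 37 'a': at 4 ·f  → match P1@[36:37]
pos 38 'c': at 14 ·f  → match P3@[38:38]
pos 39 'a': at 6 ·f  → match P2@[38:39]
pos 40 'b': at 1 ·f
pos 41 'c': at 9  → match P3@[41:41]
pos 42 'b': at 1 ·f
pos 43 'c': at 9  → match P3@[43:43]
pos 44 'a': at 10  → match P2@[43:44]
pos 45 'c': at 11  → match P3@[45:45]

Result: [[1,1],[2,3],[3,2],[4,1],[5,1],[7,4],[8,0],[9,1],[10,1],[11,1],[12,3],[13,2],[14,1],[16,4],[18,0],[19,1],[20,1],[22,3],[23,2],[24,3],[25,3],[26,3],[26,5],[26,7],[27,2],[28,3],[31,3],[32,2],[34,3],[35,2],[36,1],[37,1],[38,3],[39,2],[41,3],[43,3],[44,2],[45,3]]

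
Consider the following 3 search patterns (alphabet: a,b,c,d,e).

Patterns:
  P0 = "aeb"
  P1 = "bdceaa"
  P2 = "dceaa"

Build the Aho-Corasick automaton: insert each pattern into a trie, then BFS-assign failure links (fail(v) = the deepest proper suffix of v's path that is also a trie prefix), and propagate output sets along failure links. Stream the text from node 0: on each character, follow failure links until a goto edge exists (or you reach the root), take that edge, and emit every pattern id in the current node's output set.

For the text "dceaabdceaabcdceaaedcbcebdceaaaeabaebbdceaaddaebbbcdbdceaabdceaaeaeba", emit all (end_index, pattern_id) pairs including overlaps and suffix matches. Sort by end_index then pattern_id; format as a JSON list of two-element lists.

Build automaton:
Trie nodes:
  n0 'ε': a→1 b→4 d→10
  n1 'a': e→2
  n2 'ae': b→3
  n3 'aeb': ·  [P0 ends]
  n4 'b': d→5
  n5 'bd': c→6
  n6 'bdc': e→7
  n7 'bdce': a→8
  n8 'bdcea': a→9
  n9 'bdceaa': ·  [P1 ends]
  n10 'd': c→11
  n11 'dc': e→12
  n12 'dce': a→13
  n13 'dcea': a→14
  n14 'dceaa': ·  [P2 ends]

Failure links (BFS by depth):
  n1('a'): parent n0 fail=0; on 'a' 0 → fail=0;  out ∅∪∅=∅
  n4('b'): parent n0 fail=0; on 'b' 0 → fail=0;  out ∅∪∅=∅
  n10('d'): parent n0 fail=0; on 'd' 0 → fail=0;  out ∅∪∅=∅
  n2('ae'): parent n1 fail=0; on 'e' 0 → fail=0;  out ∅∪∅=∅
  n5('bd'): parent n4 fail=0; on 'd' 0 → fail=10;  out ∅∪∅=∅
  n11('dc'): parent n10 fail=0; on 'c' 0 → fail=0;  out ∅∪∅=∅
  n3('aeb'): parent n2 fail=0; on 'b' 0 → fail=4;  out {0}∪∅={0}
  n6('bdc'): parent n5 fail=10; on 'c' 10 → fail=11;  out ∅∪∅=∅
  n12('dce'): parent n11 fail=0; on 'e' 0 → fail=0;  out ∅∪∅=∅
  n7('bdce'): parent n6 fail=11; on 'e' 11 → fail=12;  out ∅∪∅=∅
  n13('dcea'): parent n12 fail=0; on 'a' 0 → fail=1;  out ∅∪∅=∅
  n8('bdcea'): parent n7 fail=12; on 'a' 12 → fail=13;  out ∅∪∅=∅
  n14('dceaa'): parent n13 fail=1; on 'a' 1→0 → fail=1;  out {2}∪∅={2}
  n9('bdceaa'): parent n8 fail=13; on 'a' 13 → fail=14;  out {1}∪{2}={1,2}

Scan:
i=0 'd': node 0→10
i=1 'c': node 10→11
i=2 'e': node 11→12
i=3 'a': node 12→13
i=4 'a': node 13→14  emit P2@[0:4]
i=5 'b': node 14→4 ·f
i=6 'd': node 4→5
i=7 'c': node 5→6
i=8 'e': node 6→7
i=9 'a': node 7→8
i=10 'a': node 8→9  emit P1@[5:10],P2@[6:10]
i=11 'b': node 9→4 ·f
i=12 'c': node 4→0 ·f
i=13 'd': node 0→10
i=14 'c': node 10→11
i=15 'e': node 11→12
i=16 'a': node 12→13
i=17 'a': node 13→14  emit P2@[13:17]
i=18 'e': node 14→2 ·f
i=19 'd': node 2→10 ·f
i=20 'c': node 10→11
i=21 'b': node 11→4 ·f
i=22 'c': node 4→0 ·f
i=23 'e': node 0→0
i=24 'b': node 0→4
i=25 'd': node 4→5
i=26 'c': node 5→6
i=27 'e': node 6→7
i=28 'a': node 7→8
i=29 'a': node 8→9  emit P1@[24:29],P2@[25:29]
i=30 'a': node 9→1 ·f
i=31 'e': node 1→2
i=32 'a': node 2→1 ·f
i=33 'b': node 1→4 ·f
i=34 'a': node 4→1 ·f
i=35 'e': node 1→2
i=36 'b': node 2→3  emit P0@[34:36]
i=37 'b': node 3→4 ·f
i=38 'd': node 4→5
i=39 'c': node 5→6
i=40 'e': node 6→7
i=41 'a': node 7→8
i=42 'a': node 8→9  emit P1@[37:42],P2@[38:42]
i=43 'd': node 9→10 ·f
i=44 'd': node 10→10 ·f
i=45 'a': node 10→1 ·f
i=46 'e': node 1→2
i=47 'b': node 2→3  emit P0@[45:47]
i=48 'b': node 3→4 ·f
i=49 'b': node 4→4 ·f
i=50 'c': node 4→0 ·f
i=51 'd': node 0→10
i=52 'b': node 10→4 ·f
i=53 'd': node 4→5
i=54 'c': node 5→6
i=55 'e': node 6→7
i=56 'a': node 7→8
i=57 'a': node 8→9  emit P1@[52:57],P2@[53:57]
i=58 'b': node 9→4 ·f
i=59 'd': node 4→5
i=60 'c': node 5→6
i=61 'e': node 6→7
i=62 'a': node 7→8
i=63 'a': node 8→9  emit P1@[58:63],P2@[59:63]
i=64 'e': node 9→2 ·f
i=65 'a': node 2→1 ·f
i=66 'e': node 1→2
i=67 'b': node 2→3  emit P0@[65:67]
i=68 'a': node 3→1 ·f

Matches: [[4,2],[10,1],[10,2],[17,2],[29,1],[29,2],[36,0],[42,1],[42,2],[47,0],[57,1],[57,2],[63,1],[63,2],[67,0]]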